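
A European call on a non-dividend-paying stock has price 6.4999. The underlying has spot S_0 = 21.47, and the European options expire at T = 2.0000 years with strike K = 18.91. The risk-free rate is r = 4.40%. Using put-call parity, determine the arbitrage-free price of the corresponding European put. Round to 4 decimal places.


Put-call parity: C - P = S_0 * exp(-qT) - K * exp(-rT).
S_0 * exp(-qT) = 21.4700 * 1.00000000 = 21.47000000
K * exp(-rT) = 18.9100 * 0.91576088 = 17.31703818
P = C - S*exp(-qT) + K*exp(-rT)
P = 6.4999 - 21.47000000 + 17.31703818 = 2.3469

Answer: Put price = 2.3469


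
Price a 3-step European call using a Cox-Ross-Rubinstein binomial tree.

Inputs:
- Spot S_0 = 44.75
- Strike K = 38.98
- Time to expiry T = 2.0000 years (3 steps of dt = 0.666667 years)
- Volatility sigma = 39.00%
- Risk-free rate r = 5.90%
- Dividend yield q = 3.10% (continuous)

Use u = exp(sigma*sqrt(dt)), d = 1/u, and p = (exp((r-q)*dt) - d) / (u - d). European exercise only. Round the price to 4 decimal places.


Answer: Price = V(0,0) = 12.9684

Derivation:
dt = T/N = 0.666667
u = exp(sigma*sqrt(dt)) = 1.374972; d = 1/u = 0.727287
p = (exp((r-q)*dt) - d) / (u - d) = 0.450149
Discount per step: exp(-r*dt) = 0.961430
Stock lattice S(k, i) with i counting down-moves:
  k=0: S(0,0) = 44.7500
  k=1: S(1,0) = 61.5300; S(1,1) = 32.5461
  k=2: S(2,0) = 84.6021; S(2,1) = 44.7500; S(2,2) = 23.6704
  k=3: S(3,0) = 116.3255; S(3,1) = 61.5300; S(3,2) = 32.5461; S(3,3) = 17.2152
Terminal payoffs V(N, i) = max(S_T - K, 0):
  V(3,0) = 77.345517; V(3,1) = 22.550015; V(3,2) = 0.000000; V(3,3) = 0.000000
Backward induction: V(k, i) = exp(-r*dt) * [p * V(k+1, i) + (1-p) * V(k+1, i+1)].
  V(2,0) = exp(-r*dt) * [p*77.345517 + (1-p)*22.550015] = 45.395026
  V(2,1) = exp(-r*dt) * [p*22.550015 + (1-p)*0.000000] = 9.759345
  V(2,2) = exp(-r*dt) * [p*0.000000 + (1-p)*0.000000] = 0.000000
  V(1,0) = exp(-r*dt) * [p*45.395026 + (1-p)*9.759345] = 24.805575
  V(1,1) = exp(-r*dt) * [p*9.759345 + (1-p)*0.000000] = 4.223714
  V(0,0) = exp(-r*dt) * [p*24.805575 + (1-p)*4.223714] = 12.968360


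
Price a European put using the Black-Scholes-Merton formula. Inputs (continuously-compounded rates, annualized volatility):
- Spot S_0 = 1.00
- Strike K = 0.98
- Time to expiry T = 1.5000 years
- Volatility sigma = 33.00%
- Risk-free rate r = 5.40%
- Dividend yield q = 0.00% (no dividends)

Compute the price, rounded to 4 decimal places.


Answer: Price = 0.1090

Derivation:
d1 = (ln(S/K) + (r - q + 0.5*sigma^2) * T) / (sigma * sqrt(T)) = 0.45248189
d2 = d1 - sigma * sqrt(T) = 0.04831608
exp(-rT) = 0.92219369; exp(-qT) = 1.00000000
P = K * exp(-rT) * N(-d2) - S_0 * exp(-qT) * N(-d1)
N(-d1) = 0.32546093; N(-d2) = 0.48073217
P = 0.9800 * 0.92219369 * 0.48073217 - 1.0000 * 1.00000000 * 0.32546093 = 0.1090


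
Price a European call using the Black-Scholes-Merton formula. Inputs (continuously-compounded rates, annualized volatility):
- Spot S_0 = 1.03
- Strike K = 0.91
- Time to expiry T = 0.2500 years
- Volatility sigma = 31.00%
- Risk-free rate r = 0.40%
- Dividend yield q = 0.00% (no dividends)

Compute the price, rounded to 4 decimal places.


d1 = (ln(S/K) + (r - q + 0.5*sigma^2) * T) / (sigma * sqrt(T)) = 0.88310956
d2 = d1 - sigma * sqrt(T) = 0.72810956
exp(-rT) = 0.99900050; exp(-qT) = 1.00000000
C = S_0 * exp(-qT) * N(d1) - K * exp(-rT) * N(d2)
N(d1) = 0.81141146; N(d2) = 0.76672674
C = 1.0300 * 1.00000000 * 0.81141146 - 0.9100 * 0.99900050 * 0.76672674 = 0.1387

Answer: Price = 0.1387


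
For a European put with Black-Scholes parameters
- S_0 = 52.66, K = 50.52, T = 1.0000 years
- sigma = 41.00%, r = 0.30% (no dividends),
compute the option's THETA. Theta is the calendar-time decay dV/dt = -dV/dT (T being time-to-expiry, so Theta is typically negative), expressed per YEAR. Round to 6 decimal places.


Answer: Theta = -4.018815

Derivation:
d1 = 0.3135045283; d2 = -0.0964954717
phi(d1) = 0.3798111673; exp(-qT) = 1.0000000000; exp(-rT) = 0.9970044955
Theta = -S*exp(-qT)*phi(d1)*sigma/(2*sqrt(T)) + r*K*exp(-rT)*N(-d2) - q*S*exp(-qT)*N(-d1)
N(-d1) = 0.3769486905; N(-d2) = 0.5384364649; sqrt(T) = 1.0000000000
Term 1 = -52.6600 * 1.0000000000 * 0.3798111673 * 0.4100 / (2 * 1.0000000000) = -4.1001754944
Term 2 = 0.0030 * 50.5200 * 0.9970044955 * 0.5384364649 = 0.0813609812
Term 3 = 0 (no dividend yield, q = 0)
Theta = -4.1001754944 + (0.0813609812) + (0.0000000000) = -4.018815


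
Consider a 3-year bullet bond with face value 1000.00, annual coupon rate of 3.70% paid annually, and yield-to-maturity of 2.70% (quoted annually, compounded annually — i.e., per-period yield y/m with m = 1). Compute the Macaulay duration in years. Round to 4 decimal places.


Answer: Macaulay duration = 2.8958 years

Derivation:
Coupon per period c = face * coupon_rate / m = 37.000000
Periods per year m = 1; per-period yield y/m = 0.027000
Number of cashflows N = 3
Cashflows (t years, CF_t, discount factor 1/(1+y/m)^(m*t), PV):
  t = 1.0000: CF_t = 37.000000, DF = 0.973710, PV = 36.027264
  t = 2.0000: CF_t = 37.000000, DF = 0.948111, PV = 35.080101
  t = 3.0000: CF_t = 1037.000000, DF = 0.923185, PV = 957.342690
Price P = sum_t PV_t = 1028.450055
Macaulay numerator sum_t t * PV_t:
  t * PV_t at t = 1.0000: 36.027264
  t * PV_t at t = 2.0000: 70.160202
  t * PV_t at t = 3.0000: 2872.028071
Macaulay duration D = (sum_t t * PV_t) / P = 2978.215537 / 1028.450055 = 2.895829


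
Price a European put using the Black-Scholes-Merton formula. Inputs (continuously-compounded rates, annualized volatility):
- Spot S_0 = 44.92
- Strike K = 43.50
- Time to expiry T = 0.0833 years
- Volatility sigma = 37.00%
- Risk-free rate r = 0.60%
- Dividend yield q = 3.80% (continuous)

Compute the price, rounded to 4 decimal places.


Answer: Price = 1.3002

Derivation:
d1 = (ln(S/K) + (r - q + 0.5*sigma^2) * T) / (sigma * sqrt(T)) = 0.32923487
d2 = d1 - sigma * sqrt(T) = 0.22244643
exp(-rT) = 0.99950032; exp(-qT) = 0.99683960
P = K * exp(-rT) * N(-d2) - S_0 * exp(-qT) * N(-d1)
N(-d1) = 0.37098908; N(-d2) = 0.41198318
P = 43.5000 * 0.99950032 * 0.41198318 - 44.9200 * 0.99683960 * 0.37098908 = 1.3002


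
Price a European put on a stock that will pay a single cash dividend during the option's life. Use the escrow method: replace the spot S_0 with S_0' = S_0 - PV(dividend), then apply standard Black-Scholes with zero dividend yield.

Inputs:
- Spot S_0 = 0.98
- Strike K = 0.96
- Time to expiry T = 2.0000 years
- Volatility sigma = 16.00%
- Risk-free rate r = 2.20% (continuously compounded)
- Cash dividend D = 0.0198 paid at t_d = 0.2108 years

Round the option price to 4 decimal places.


PV(D) = D * exp(-r * t_d) = 0.0198 * 0.99537314 = 0.01970839
S_0' = S_0 - PV(D) = 0.9800 - 0.01970839 = 0.96029161
d1 = (ln(S_0'/K) + (r + sigma^2/2)*T) / (sigma*sqrt(T)) = 0.30893370
d2 = d1 - sigma*sqrt(T) = 0.08265953
exp(-rT) = 0.95695396
N(-d1) = 0.37868598; N(-d2) = 0.46706113
P = K * exp(-rT) * N(-d2) - S_0' * N(-d1) = 0.9600 * 0.95695396 * 0.46706113 - 0.96029161 * 0.37868598 = 0.0654

Answer: Price = 0.0654


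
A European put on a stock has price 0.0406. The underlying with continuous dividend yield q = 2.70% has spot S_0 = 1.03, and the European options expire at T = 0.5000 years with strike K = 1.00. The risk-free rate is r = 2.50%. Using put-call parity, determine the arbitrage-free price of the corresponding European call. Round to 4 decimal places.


Put-call parity: C - P = S_0 * exp(-qT) - K * exp(-rT).
S_0 * exp(-qT) = 1.0300 * 0.98659072 = 1.01618844
K * exp(-rT) = 1.0000 * 0.98757780 = 0.98757780
C = P + S*exp(-qT) - K*exp(-rT)
C = 0.0406 + 1.01618844 - 0.98757780 = 0.0692

Answer: Call price = 0.0692


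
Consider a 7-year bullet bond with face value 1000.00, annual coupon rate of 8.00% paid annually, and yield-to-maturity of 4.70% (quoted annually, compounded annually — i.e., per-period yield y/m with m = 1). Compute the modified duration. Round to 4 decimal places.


Coupon per period c = face * coupon_rate / m = 80.000000
Periods per year m = 1; per-period yield y/m = 0.047000
Number of cashflows N = 7
Cashflows (t years, CF_t, discount factor 1/(1+y/m)^(m*t), PV):
  t = 1.0000: CF_t = 80.000000, DF = 0.955110, PV = 76.408787
  t = 2.0000: CF_t = 80.000000, DF = 0.912235, PV = 72.978784
  t = 3.0000: CF_t = 80.000000, DF = 0.871284, PV = 69.702755
  t = 4.0000: CF_t = 80.000000, DF = 0.832172, PV = 66.573787
  t = 5.0000: CF_t = 80.000000, DF = 0.794816, PV = 63.585279
  t = 6.0000: CF_t = 80.000000, DF = 0.759137, PV = 60.730925
  t = 7.0000: CF_t = 1080.000000, DF = 0.725059, PV = 783.063505
Price P = sum_t PV_t = 1193.043821
First compute Macaulay numerator sum_t t * PV_t:
  t * PV_t at t = 1.0000: 76.408787
  t * PV_t at t = 2.0000: 145.957568
  t * PV_t at t = 3.0000: 209.108264
  t * PV_t at t = 4.0000: 266.295147
  t * PV_t at t = 5.0000: 317.926393
  t * PV_t at t = 6.0000: 364.385551
  t * PV_t at t = 7.0000: 5481.444532
Macaulay duration D = 6861.526242 / 1193.043821 = 5.751278
Modified duration = D / (1 + y/m) = 5.751278 / (1 + 0.047000) = 5.493102

Answer: Modified duration = 5.4931


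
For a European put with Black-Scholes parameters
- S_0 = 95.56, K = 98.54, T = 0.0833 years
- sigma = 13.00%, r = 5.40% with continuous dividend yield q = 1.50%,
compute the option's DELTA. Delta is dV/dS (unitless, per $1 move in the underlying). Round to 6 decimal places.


d1 = -0.7130987047; d2 = -0.7506189659
phi(d1) = 0.3093773918; exp(-qT) = 0.9987512803; exp(-rT) = 0.9955119017
N(-d1) = 0.7621076595
Delta = -exp(-qT) * N(-d1) = -0.9987512803 * 0.7621076595 = -0.761156

Answer: Delta = -0.761156


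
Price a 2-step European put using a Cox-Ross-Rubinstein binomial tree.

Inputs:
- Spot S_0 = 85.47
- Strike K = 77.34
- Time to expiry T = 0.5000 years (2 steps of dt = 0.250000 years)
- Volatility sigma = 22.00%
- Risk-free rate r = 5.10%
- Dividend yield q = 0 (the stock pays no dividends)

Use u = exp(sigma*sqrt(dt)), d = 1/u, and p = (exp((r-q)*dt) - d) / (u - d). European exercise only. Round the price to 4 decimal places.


Answer: Price = V(0,0) = 1.8780

Derivation:
dt = T/N = 0.250000
u = exp(sigma*sqrt(dt)) = 1.116278; d = 1/u = 0.895834
p = (exp((r-q)*dt) - d) / (u - d) = 0.530736
Discount per step: exp(-r*dt) = 0.987331
Stock lattice S(k, i) with i counting down-moves:
  k=0: S(0,0) = 85.4700
  k=1: S(1,0) = 95.4083; S(1,1) = 76.5669
  k=2: S(2,0) = 106.5022; S(2,1) = 85.4700; S(2,2) = 68.5913
Terminal payoffs V(N, i) = max(K - S_T, 0):
  V(2,0) = 0.000000; V(2,1) = 0.000000; V(2,2) = 8.748718
Backward induction: V(k, i) = exp(-r*dt) * [p * V(k+1, i) + (1-p) * V(k+1, i+1)].
  V(1,0) = exp(-r*dt) * [p*0.000000 + (1-p)*0.000000] = 0.000000
  V(1,1) = exp(-r*dt) * [p*0.000000 + (1-p)*8.748718] = 4.053448
  V(0,0) = exp(-r*dt) * [p*0.000000 + (1-p)*4.053448] = 1.878040


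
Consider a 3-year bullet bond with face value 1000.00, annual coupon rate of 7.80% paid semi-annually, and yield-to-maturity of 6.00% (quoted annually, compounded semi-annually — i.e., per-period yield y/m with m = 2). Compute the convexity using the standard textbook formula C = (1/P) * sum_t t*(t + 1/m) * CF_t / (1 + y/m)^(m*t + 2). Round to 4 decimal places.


Coupon per period c = face * coupon_rate / m = 39.000000
Periods per year m = 2; per-period yield y/m = 0.030000
Number of cashflows N = 6
Cashflows (t years, CF_t, discount factor 1/(1+y/m)^(m*t), PV):
  t = 0.5000: CF_t = 39.000000, DF = 0.970874, PV = 37.864078
  t = 1.0000: CF_t = 39.000000, DF = 0.942596, PV = 36.761240
  t = 1.5000: CF_t = 39.000000, DF = 0.915142, PV = 35.690525
  t = 2.0000: CF_t = 39.000000, DF = 0.888487, PV = 34.650995
  t = 2.5000: CF_t = 39.000000, DF = 0.862609, PV = 33.641743
  t = 3.0000: CF_t = 1039.000000, DF = 0.837484, PV = 870.146143
Price P = sum_t PV_t = 1048.754723
Convexity numerator sum_t t*(t + 1/m) * CF_t / (1+y/m)^(m*t + 2):
  t = 0.5000: term = 17.845262
  t = 1.0000: term = 51.976492
  t = 1.5000: term = 100.925228
  t = 2.0000: term = 163.309430
  t = 2.5000: term = 237.829267
  t = 3.0000: term = 8612.060042
Convexity = (1/P) * sum = 9183.945721 / 1048.754723 = 8.757001

Answer: Convexity = 8.7570


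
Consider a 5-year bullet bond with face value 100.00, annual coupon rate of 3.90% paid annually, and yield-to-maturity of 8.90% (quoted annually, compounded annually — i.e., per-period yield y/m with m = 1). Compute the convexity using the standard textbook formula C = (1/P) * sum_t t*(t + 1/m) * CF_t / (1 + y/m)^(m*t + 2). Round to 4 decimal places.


Answer: Convexity = 22.5599

Derivation:
Coupon per period c = face * coupon_rate / m = 3.900000
Periods per year m = 1; per-period yield y/m = 0.089000
Number of cashflows N = 5
Cashflows (t years, CF_t, discount factor 1/(1+y/m)^(m*t), PV):
  t = 1.0000: CF_t = 3.900000, DF = 0.918274, PV = 3.581267
  t = 2.0000: CF_t = 3.900000, DF = 0.843226, PV = 3.288583
  t = 3.0000: CF_t = 3.900000, DF = 0.774313, PV = 3.019819
  t = 4.0000: CF_t = 3.900000, DF = 0.711031, PV = 2.773021
  t = 5.0000: CF_t = 103.900000, DF = 0.652921, PV = 67.838486
Price P = sum_t PV_t = 80.501177
Convexity numerator sum_t t*(t + 1/m) * CF_t / (1+y/m)^(m*t + 2):
  t = 1.0000: term = 6.039639
  t = 2.0000: term = 16.638123
  t = 3.0000: term = 30.556700
  t = 4.0000: term = 46.765688
  t = 5.0000: term = 1716.096257
Convexity = (1/P) * sum = 1816.096407 / 80.501177 = 22.559874


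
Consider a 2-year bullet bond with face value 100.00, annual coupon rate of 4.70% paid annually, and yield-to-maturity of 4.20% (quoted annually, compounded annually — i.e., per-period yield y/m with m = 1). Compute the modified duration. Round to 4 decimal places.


Coupon per period c = face * coupon_rate / m = 4.700000
Periods per year m = 1; per-period yield y/m = 0.042000
Number of cashflows N = 2
Cashflows (t years, CF_t, discount factor 1/(1+y/m)^(m*t), PV):
  t = 1.0000: CF_t = 4.700000, DF = 0.959693, PV = 4.510557
  t = 2.0000: CF_t = 104.700000, DF = 0.921010, PV = 96.429795
Price P = sum_t PV_t = 100.940352
First compute Macaulay numerator sum_t t * PV_t:
  t * PV_t at t = 1.0000: 4.510557
  t * PV_t at t = 2.0000: 192.859590
Macaulay duration D = 197.370147 / 100.940352 = 1.955315
Modified duration = D / (1 + y/m) = 1.955315 / (1 + 0.042000) = 1.876502

Answer: Modified duration = 1.8765


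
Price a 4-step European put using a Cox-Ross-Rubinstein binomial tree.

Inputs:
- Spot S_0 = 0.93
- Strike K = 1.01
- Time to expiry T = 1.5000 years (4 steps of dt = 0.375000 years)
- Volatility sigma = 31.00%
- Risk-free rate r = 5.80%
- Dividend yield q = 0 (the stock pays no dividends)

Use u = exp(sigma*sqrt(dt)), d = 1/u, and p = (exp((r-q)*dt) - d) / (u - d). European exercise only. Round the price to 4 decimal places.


Answer: Price = V(0,0) = 0.1399

Derivation:
dt = T/N = 0.375000
u = exp(sigma*sqrt(dt)) = 1.209051; d = 1/u = 0.827095
p = (exp((r-q)*dt) - d) / (u - d) = 0.510251
Discount per step: exp(-r*dt) = 0.978485
Stock lattice S(k, i) with i counting down-moves:
  k=0: S(0,0) = 0.9300
  k=1: S(1,0) = 1.1244; S(1,1) = 0.7692
  k=2: S(2,0) = 1.3595; S(2,1) = 0.9300; S(2,2) = 0.6362
  k=3: S(3,0) = 1.6437; S(3,1) = 1.1244; S(3,2) = 0.7692; S(3,3) = 0.5262
  k=4: S(4,0) = 1.9873; S(4,1) = 1.3595; S(4,2) = 0.9300; S(4,3) = 0.6362; S(4,4) = 0.4352
Terminal payoffs V(N, i) = max(K - S_T, 0):
  V(4,0) = 0.000000; V(4,1) = 0.000000; V(4,2) = 0.080000; V(4,3) = 0.373800; V(4,4) = 0.574784
Backward induction: V(k, i) = exp(-r*dt) * [p * V(k+1, i) + (1-p) * V(k+1, i+1)].
  V(3,0) = exp(-r*dt) * [p*0.000000 + (1-p)*0.000000] = 0.000000
  V(3,1) = exp(-r*dt) * [p*0.000000 + (1-p)*0.080000] = 0.038337
  V(3,2) = exp(-r*dt) * [p*0.080000 + (1-p)*0.373800] = 0.219071
  V(3,3) = exp(-r*dt) * [p*0.373800 + (1-p)*0.574784] = 0.462071
  V(2,0) = exp(-r*dt) * [p*0.000000 + (1-p)*0.038337] = 0.018372
  V(2,1) = exp(-r*dt) * [p*0.038337 + (1-p)*0.219071] = 0.124122
  V(2,2) = exp(-r*dt) * [p*0.219071 + (1-p)*0.462071] = 0.330806
  V(1,0) = exp(-r*dt) * [p*0.018372 + (1-p)*0.124122] = 0.068653
  V(1,1) = exp(-r*dt) * [p*0.124122 + (1-p)*0.330806] = 0.220497
  V(0,0) = exp(-r*dt) * [p*0.068653 + (1-p)*0.220497] = 0.139942


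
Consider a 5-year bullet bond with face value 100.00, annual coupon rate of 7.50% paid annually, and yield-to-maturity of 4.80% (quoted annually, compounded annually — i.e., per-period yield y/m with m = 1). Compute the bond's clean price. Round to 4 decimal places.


Answer: Price = 111.7545

Derivation:
Coupon per period c = face * coupon_rate / m = 7.500000
Periods per year m = 1; per-period yield y/m = 0.048000
Number of cashflows N = 5
Cashflows (t years, CF_t, discount factor 1/(1+y/m)^(m*t), PV):
  t = 1.0000: CF_t = 7.500000, DF = 0.954198, PV = 7.156489
  t = 2.0000: CF_t = 7.500000, DF = 0.910495, PV = 6.828710
  t = 3.0000: CF_t = 7.500000, DF = 0.868793, PV = 6.515945
  t = 4.0000: CF_t = 7.500000, DF = 0.829001, PV = 6.217505
  t = 5.0000: CF_t = 107.500000, DF = 0.791031, PV = 85.035849
Price P = sum_t PV_t = 111.754498


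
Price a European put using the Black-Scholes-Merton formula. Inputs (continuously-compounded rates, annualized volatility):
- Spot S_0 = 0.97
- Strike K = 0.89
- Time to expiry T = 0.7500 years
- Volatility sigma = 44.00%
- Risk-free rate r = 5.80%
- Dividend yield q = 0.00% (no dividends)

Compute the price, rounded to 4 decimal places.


Answer: Price = 0.0865

Derivation:
d1 = (ln(S/K) + (r - q + 0.5*sigma^2) * T) / (sigma * sqrt(T)) = 0.53057075
d2 = d1 - sigma * sqrt(T) = 0.14951957
exp(-rT) = 0.95743255; exp(-qT) = 1.00000000
P = K * exp(-rT) * N(-d2) - S_0 * exp(-qT) * N(-d1)
N(-d1) = 0.29785814; N(-d2) = 0.44057183
P = 0.8900 * 0.95743255 * 0.44057183 - 0.9700 * 1.00000000 * 0.29785814 = 0.0865


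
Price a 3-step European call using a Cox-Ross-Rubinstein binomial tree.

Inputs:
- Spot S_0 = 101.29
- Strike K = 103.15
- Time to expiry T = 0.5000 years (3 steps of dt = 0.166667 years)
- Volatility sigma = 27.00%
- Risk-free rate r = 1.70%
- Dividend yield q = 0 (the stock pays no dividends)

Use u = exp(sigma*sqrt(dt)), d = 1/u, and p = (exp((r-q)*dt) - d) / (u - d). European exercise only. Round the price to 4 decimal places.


dt = T/N = 0.166667
u = exp(sigma*sqrt(dt)) = 1.116532; d = 1/u = 0.895631
p = (exp((r-q)*dt) - d) / (u - d) = 0.485316
Discount per step: exp(-r*dt) = 0.997171
Stock lattice S(k, i) with i counting down-moves:
  k=0: S(0,0) = 101.2900
  k=1: S(1,0) = 113.0935; S(1,1) = 90.7184
  k=2: S(2,0) = 126.2724; S(2,1) = 101.2900; S(2,2) = 81.2502
  k=3: S(3,0) = 140.9872; S(3,1) = 113.0935; S(3,2) = 90.7184; S(3,3) = 72.7702
Terminal payoffs V(N, i) = max(S_T - K, 0):
  V(3,0) = 37.837158; V(3,1) = 9.943479; V(3,2) = 0.000000; V(3,3) = 0.000000
Backward induction: V(k, i) = exp(-r*dt) * [p * V(k+1, i) + (1-p) * V(k+1, i+1)].
  V(2,0) = exp(-r*dt) * [p*37.837158 + (1-p)*9.943479] = 23.414281
  V(2,1) = exp(-r*dt) * [p*9.943479 + (1-p)*0.000000] = 4.812072
  V(2,2) = exp(-r*dt) * [p*0.000000 + (1-p)*0.000000] = 0.000000
  V(1,0) = exp(-r*dt) * [p*23.414281 + (1-p)*4.812072] = 13.800856
  V(1,1) = exp(-r*dt) * [p*4.812072 + (1-p)*0.000000] = 2.328766
  V(0,0) = exp(-r*dt) * [p*13.800856 + (1-p)*2.328766] = 7.874008

Answer: Price = V(0,0) = 7.8740


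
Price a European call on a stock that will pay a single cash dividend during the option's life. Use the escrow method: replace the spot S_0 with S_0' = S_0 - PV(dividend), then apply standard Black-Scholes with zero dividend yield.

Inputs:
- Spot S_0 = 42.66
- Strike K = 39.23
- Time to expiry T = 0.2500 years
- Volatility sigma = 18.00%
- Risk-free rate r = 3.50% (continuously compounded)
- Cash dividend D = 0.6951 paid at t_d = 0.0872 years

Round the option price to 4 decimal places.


Answer: Price = 3.4808

Derivation:
PV(D) = D * exp(-r * t_d) = 0.6951 * 0.99695265 = 0.69298179
S_0' = S_0 - PV(D) = 42.6600 - 0.69298179 = 41.96701821
d1 = (ln(S_0'/K) + (r + sigma^2/2)*T) / (sigma*sqrt(T)) = 0.89158077
d2 = d1 - sigma*sqrt(T) = 0.80158077
exp(-rT) = 0.99128817
N(d1) = 0.81369116; N(d2) = 0.78860225
C = S_0' * N(d1) - K * exp(-rT) * N(d2) = 41.96701821 * 0.81369116 - 39.2300 * 0.99128817 * 0.78860225 = 3.4808


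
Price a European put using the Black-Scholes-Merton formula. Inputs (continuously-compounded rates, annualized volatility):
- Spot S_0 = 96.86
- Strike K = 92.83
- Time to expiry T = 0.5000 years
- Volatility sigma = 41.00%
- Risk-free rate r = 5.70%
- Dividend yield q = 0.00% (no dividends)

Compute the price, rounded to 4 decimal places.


d1 = (ln(S/K) + (r - q + 0.5*sigma^2) * T) / (sigma * sqrt(T)) = 0.38984616
d2 = d1 - sigma * sqrt(T) = 0.09993238
exp(-rT) = 0.97190229; exp(-qT) = 1.00000000
P = K * exp(-rT) * N(-d2) - S_0 * exp(-qT) * N(-d1)
N(-d1) = 0.34832515; N(-d2) = 0.46019901
P = 92.8300 * 0.97190229 * 0.46019901 - 96.8600 * 1.00000000 * 0.34832515 = 7.7812

Answer: Price = 7.7812


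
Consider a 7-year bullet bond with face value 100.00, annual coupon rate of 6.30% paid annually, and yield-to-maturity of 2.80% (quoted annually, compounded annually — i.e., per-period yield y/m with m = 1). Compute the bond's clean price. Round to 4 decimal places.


Coupon per period c = face * coupon_rate / m = 6.300000
Periods per year m = 1; per-period yield y/m = 0.028000
Number of cashflows N = 7
Cashflows (t years, CF_t, discount factor 1/(1+y/m)^(m*t), PV):
  t = 1.0000: CF_t = 6.300000, DF = 0.972763, PV = 6.128405
  t = 2.0000: CF_t = 6.300000, DF = 0.946267, PV = 5.961483
  t = 3.0000: CF_t = 6.300000, DF = 0.920493, PV = 5.799108
  t = 4.0000: CF_t = 6.300000, DF = 0.895422, PV = 5.641156
  t = 5.0000: CF_t = 6.300000, DF = 0.871033, PV = 5.487506
  t = 6.0000: CF_t = 6.300000, DF = 0.847308, PV = 5.338040
  t = 7.0000: CF_t = 106.300000, DF = 0.824230, PV = 87.615605
Price P = sum_t PV_t = 121.971302

Answer: Price = 121.9713


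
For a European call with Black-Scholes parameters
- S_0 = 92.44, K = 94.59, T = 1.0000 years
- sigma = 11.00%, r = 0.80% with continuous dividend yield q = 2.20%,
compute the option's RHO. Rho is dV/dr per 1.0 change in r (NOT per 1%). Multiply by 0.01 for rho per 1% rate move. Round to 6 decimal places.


d1 = -0.2812906984; d2 = -0.3912906984
phi(d1) = 0.3834673642; exp(-qT) = 0.9782402351; exp(-rT) = 0.9920319148
N(d2) = 0.3477911868
Rho = K*T*exp(-rT)*N(d2) = 94.5900 * 1.0000 * 0.9920319148 * 0.3477911868 = 32.635438

Answer: Rho = 32.635438


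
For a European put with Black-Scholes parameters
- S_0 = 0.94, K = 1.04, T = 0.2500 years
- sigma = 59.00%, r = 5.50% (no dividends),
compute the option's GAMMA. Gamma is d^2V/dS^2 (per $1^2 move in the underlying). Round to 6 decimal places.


d1 = -0.1485885318; d2 = -0.4435885318
phi(d1) = 0.3945624660; exp(-qT) = 1.0000000000; exp(-rT) = 0.9863440995
Gamma = exp(-qT) * phi(d1) / (S * sigma * sqrt(T)) = 1.0000000000 * 0.3945624660 / (0.9400 * 0.5900 * 0.5000000000) = 1.422872

Answer: Gamma = 1.422872


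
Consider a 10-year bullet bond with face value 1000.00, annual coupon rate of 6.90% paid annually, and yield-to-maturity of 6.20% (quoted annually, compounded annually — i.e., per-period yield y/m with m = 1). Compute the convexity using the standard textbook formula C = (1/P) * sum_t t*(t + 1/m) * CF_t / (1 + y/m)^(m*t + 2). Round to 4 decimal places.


Coupon per period c = face * coupon_rate / m = 69.000000
Periods per year m = 1; per-period yield y/m = 0.062000
Number of cashflows N = 10
Cashflows (t years, CF_t, discount factor 1/(1+y/m)^(m*t), PV):
  t = 1.0000: CF_t = 69.000000, DF = 0.941620, PV = 64.971751
  t = 2.0000: CF_t = 69.000000, DF = 0.886647, PV = 61.178674
  t = 3.0000: CF_t = 69.000000, DF = 0.834885, PV = 57.607037
  t = 4.0000: CF_t = 69.000000, DF = 0.786144, PV = 54.243915
  t = 5.0000: CF_t = 69.000000, DF = 0.740248, PV = 51.077132
  t = 6.0000: CF_t = 69.000000, DF = 0.697032, PV = 48.095228
  t = 7.0000: CF_t = 69.000000, DF = 0.656339, PV = 45.287409
  t = 8.0000: CF_t = 69.000000, DF = 0.618022, PV = 42.643511
  t = 9.0000: CF_t = 69.000000, DF = 0.581942, PV = 40.153965
  t = 10.0000: CF_t = 1069.000000, DF = 0.547968, PV = 585.777300
Price P = sum_t PV_t = 1051.035923
Convexity numerator sum_t t*(t + 1/m) * CF_t / (1+y/m)^(m*t + 2):
  t = 1.0000: term = 115.214075
  t = 2.0000: term = 325.463488
  t = 3.0000: term = 612.925589
  t = 4.0000: term = 961.904565
  t = 5.0000: term = 1358.622267
  t = 6.0000: term = 1791.027471
  t = 7.0000: term = 2248.622060
  t = 8.0000: term = 2722.302736
  t = 9.0000: term = 3204.216969
  t = 10.0000: term = 57131.574025
Convexity = (1/P) * sum = 70471.873246 / 1051.035923 = 67.049919

Answer: Convexity = 67.0499


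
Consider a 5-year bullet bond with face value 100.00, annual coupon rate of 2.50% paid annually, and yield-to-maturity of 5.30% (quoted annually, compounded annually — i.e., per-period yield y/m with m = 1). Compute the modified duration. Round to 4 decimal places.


Answer: Modified duration = 4.5046

Derivation:
Coupon per period c = face * coupon_rate / m = 2.500000
Periods per year m = 1; per-period yield y/m = 0.053000
Number of cashflows N = 5
Cashflows (t years, CF_t, discount factor 1/(1+y/m)^(m*t), PV):
  t = 1.0000: CF_t = 2.500000, DF = 0.949668, PV = 2.374169
  t = 2.0000: CF_t = 2.500000, DF = 0.901869, PV = 2.254671
  t = 3.0000: CF_t = 2.500000, DF = 0.856475, PV = 2.141188
  t = 4.0000: CF_t = 2.500000, DF = 0.813367, PV = 2.033417
  t = 5.0000: CF_t = 102.500000, DF = 0.772428, PV = 79.173895
Price P = sum_t PV_t = 87.977341
First compute Macaulay numerator sum_t t * PV_t:
  t * PV_t at t = 1.0000: 2.374169
  t * PV_t at t = 2.0000: 4.509343
  t * PV_t at t = 3.0000: 6.423565
  t * PV_t at t = 4.0000: 8.133669
  t * PV_t at t = 5.0000: 395.869474
Macaulay duration D = 417.310221 / 87.977341 = 4.743383
Modified duration = D / (1 + y/m) = 4.743383 / (1 + 0.053000) = 4.504637


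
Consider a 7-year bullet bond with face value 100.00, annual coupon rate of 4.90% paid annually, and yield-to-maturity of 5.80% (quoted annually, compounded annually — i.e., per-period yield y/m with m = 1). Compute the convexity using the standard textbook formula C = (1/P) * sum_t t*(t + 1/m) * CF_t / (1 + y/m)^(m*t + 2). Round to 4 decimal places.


Coupon per period c = face * coupon_rate / m = 4.900000
Periods per year m = 1; per-period yield y/m = 0.058000
Number of cashflows N = 7
Cashflows (t years, CF_t, discount factor 1/(1+y/m)^(m*t), PV):
  t = 1.0000: CF_t = 4.900000, DF = 0.945180, PV = 4.631380
  t = 2.0000: CF_t = 4.900000, DF = 0.893364, PV = 4.377486
  t = 3.0000: CF_t = 4.900000, DF = 0.844390, PV = 4.137510
  t = 4.0000: CF_t = 4.900000, DF = 0.798100, PV = 3.910690
  t = 5.0000: CF_t = 4.900000, DF = 0.754348, PV = 3.696305
  t = 6.0000: CF_t = 4.900000, DF = 0.712994, PV = 3.493672
  t = 7.0000: CF_t = 104.900000, DF = 0.673908, PV = 70.692903
Price P = sum_t PV_t = 94.939945
Convexity numerator sum_t t*(t + 1/m) * CF_t / (1+y/m)^(m*t + 2):
  t = 1.0000: term = 8.275020
  t = 2.0000: term = 23.464141
  t = 3.0000: term = 44.355654
  t = 4.0000: term = 69.873431
  t = 5.0000: term = 99.064411
  t = 6.0000: term = 131.087122
  t = 7.0000: term = 3536.653448
Convexity = (1/P) * sum = 3912.773227 / 94.939945 = 41.213140

Answer: Convexity = 41.2131


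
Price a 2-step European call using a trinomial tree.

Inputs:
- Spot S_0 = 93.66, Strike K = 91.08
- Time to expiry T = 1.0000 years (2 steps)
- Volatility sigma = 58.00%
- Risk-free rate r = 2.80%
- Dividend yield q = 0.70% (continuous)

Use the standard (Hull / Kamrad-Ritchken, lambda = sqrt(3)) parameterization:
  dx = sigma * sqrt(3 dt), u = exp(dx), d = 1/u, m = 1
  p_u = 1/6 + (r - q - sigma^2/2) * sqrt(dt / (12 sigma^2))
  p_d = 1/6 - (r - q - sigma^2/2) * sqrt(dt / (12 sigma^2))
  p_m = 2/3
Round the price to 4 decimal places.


dt = T/N = 0.500000; dx = sigma*sqrt(3*dt) = 0.710352
u = exp(dx) = 2.034707; d = 1/u = 0.491471
p_u = 0.114861, p_m = 0.666667, p_d = 0.218472
Discount per step: exp(-r*dt) = 0.986098
Stock lattice S(k, j) with j the centered position index:
  k=0: S(0,+0) = 93.6600
  k=1: S(1,-1) = 46.0312; S(1,+0) = 93.6600; S(1,+1) = 190.5707
  k=2: S(2,-2) = 22.6230; S(2,-1) = 46.0312; S(2,+0) = 93.6600; S(2,+1) = 190.5707; S(2,+2) = 387.7556
Terminal payoffs V(N, j) = max(S_T - K, 0):
  V(2,-2) = 0.000000; V(2,-1) = 0.000000; V(2,+0) = 2.580000; V(2,+1) = 99.490695; V(2,+2) = 296.675604
Backward induction: V(k, j) = exp(-r*dt) * [p_u * V(k+1, j+1) + p_m * V(k+1, j) + p_d * V(k+1, j-1)]
  V(1,-1) = exp(-r*dt) * [p_u*2.580000 + p_m*0.000000 + p_d*0.000000] = 0.292222
  V(1,+0) = exp(-r*dt) * [p_u*99.490695 + p_m*2.580000 + p_d*0.000000] = 12.964853
  V(1,+1) = exp(-r*dt) * [p_u*296.675604 + p_m*99.490695 + p_d*2.580000] = 99.563659
  V(0,+0) = exp(-r*dt) * [p_u*99.563659 + p_m*12.964853 + p_d*0.292222] = 19.863057

Answer: Price = V(0,0) = 19.8631


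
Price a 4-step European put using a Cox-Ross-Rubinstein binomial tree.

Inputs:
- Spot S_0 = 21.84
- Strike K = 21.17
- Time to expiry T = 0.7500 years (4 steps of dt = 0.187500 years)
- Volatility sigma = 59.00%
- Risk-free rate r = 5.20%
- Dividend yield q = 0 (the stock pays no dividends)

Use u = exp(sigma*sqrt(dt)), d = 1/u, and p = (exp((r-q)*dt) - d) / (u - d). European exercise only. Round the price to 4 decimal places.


dt = T/N = 0.187500
u = exp(sigma*sqrt(dt)) = 1.291078; d = 1/u = 0.774547
p = (exp((r-q)*dt) - d) / (u - d) = 0.455444
Discount per step: exp(-r*dt) = 0.990297
Stock lattice S(k, i) with i counting down-moves:
  k=0: S(0,0) = 21.8400
  k=1: S(1,0) = 28.1971; S(1,1) = 16.9161
  k=2: S(2,0) = 36.4047; S(2,1) = 21.8400; S(2,2) = 13.1023
  k=3: S(3,0) = 47.0013; S(3,1) = 28.1971; S(3,2) = 16.9161; S(3,3) = 10.1483
  k=4: S(4,0) = 60.6824; S(4,1) = 36.4047; S(4,2) = 21.8400; S(4,3) = 13.1023; S(4,4) = 7.8604
Terminal payoffs V(N, i) = max(K - S_T, 0):
  V(4,0) = 0.000000; V(4,1) = 0.000000; V(4,2) = 0.000000; V(4,3) = 8.067695; V(4,4) = 13.309634
Backward induction: V(k, i) = exp(-r*dt) * [p * V(k+1, i) + (1-p) * V(k+1, i+1)].
  V(3,0) = exp(-r*dt) * [p*0.000000 + (1-p)*0.000000] = 0.000000
  V(3,1) = exp(-r*dt) * [p*0.000000 + (1-p)*0.000000] = 0.000000
  V(3,2) = exp(-r*dt) * [p*0.000000 + (1-p)*8.067695] = 4.350685
  V(3,3) = exp(-r*dt) * [p*8.067695 + (1-p)*13.309634] = 10.816250
  V(2,0) = exp(-r*dt) * [p*0.000000 + (1-p)*0.000000] = 0.000000
  V(2,1) = exp(-r*dt) * [p*0.000000 + (1-p)*4.350685] = 2.346204
  V(2,2) = exp(-r*dt) * [p*4.350685 + (1-p)*10.816250] = 7.795173
  V(1,0) = exp(-r*dt) * [p*0.000000 + (1-p)*2.346204] = 1.265243
  V(1,1) = exp(-r*dt) * [p*2.346204 + (1-p)*7.795173] = 5.261918
  V(0,0) = exp(-r*dt) * [p*1.265243 + (1-p)*5.261918] = 3.408264

Answer: Price = V(0,0) = 3.4083


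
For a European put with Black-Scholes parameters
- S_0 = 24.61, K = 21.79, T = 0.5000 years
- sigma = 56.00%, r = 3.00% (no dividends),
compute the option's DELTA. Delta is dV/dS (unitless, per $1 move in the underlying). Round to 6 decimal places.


Answer: Delta = -0.293491

Derivation:
d1 = 0.5432138630; d2 = 0.1472340655
phi(d1) = 0.3442183159; exp(-qT) = 1.0000000000; exp(-rT) = 0.9851119396
N(-d1) = 0.2934912814
Delta = -exp(-qT) * N(-d1) = -1.0000000000 * 0.2934912814 = -0.293491


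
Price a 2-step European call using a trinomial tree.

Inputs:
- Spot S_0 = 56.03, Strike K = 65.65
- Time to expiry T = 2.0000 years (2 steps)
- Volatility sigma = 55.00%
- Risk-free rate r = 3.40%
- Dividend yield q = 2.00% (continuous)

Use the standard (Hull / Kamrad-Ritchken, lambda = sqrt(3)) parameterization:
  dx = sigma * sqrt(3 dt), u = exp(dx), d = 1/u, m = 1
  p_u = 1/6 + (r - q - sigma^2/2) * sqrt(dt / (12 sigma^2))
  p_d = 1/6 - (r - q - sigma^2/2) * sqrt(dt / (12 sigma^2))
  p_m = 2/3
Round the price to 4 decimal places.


dt = T/N = 1.000000; dx = sigma*sqrt(3*dt) = 0.952628
u = exp(dx) = 2.592514; d = 1/u = 0.385726
p_u = 0.094629, p_m = 0.666667, p_d = 0.238704
Discount per step: exp(-r*dt) = 0.966572
Stock lattice S(k, j) with j the centered position index:
  k=0: S(0,+0) = 56.0300
  k=1: S(1,-1) = 21.6122; S(1,+0) = 56.0300; S(1,+1) = 145.2585
  k=2: S(2,-2) = 8.3364; S(2,-1) = 21.6122; S(2,+0) = 56.0300; S(2,+1) = 145.2585; S(2,+2) = 376.5848
Terminal payoffs V(N, j) = max(S_T - K, 0):
  V(2,-2) = 0.000000; V(2,-1) = 0.000000; V(2,+0) = 0.000000; V(2,+1) = 79.608542; V(2,+2) = 310.934761
Backward induction: V(k, j) = exp(-r*dt) * [p_u * V(k+1, j+1) + p_m * V(k+1, j) + p_d * V(k+1, j-1)]
  V(1,-1) = exp(-r*dt) * [p_u*0.000000 + p_m*0.000000 + p_d*0.000000] = 0.000000
  V(1,+0) = exp(-r*dt) * [p_u*79.608542 + p_m*0.000000 + p_d*0.000000] = 7.281458
  V(1,+1) = exp(-r*dt) * [p_u*310.934761 + p_m*79.608542 + p_d*0.000000] = 79.738126
  V(0,+0) = exp(-r*dt) * [p_u*79.738126 + p_m*7.281458 + p_d*0.000000] = 11.985344

Answer: Price = V(0,0) = 11.9853


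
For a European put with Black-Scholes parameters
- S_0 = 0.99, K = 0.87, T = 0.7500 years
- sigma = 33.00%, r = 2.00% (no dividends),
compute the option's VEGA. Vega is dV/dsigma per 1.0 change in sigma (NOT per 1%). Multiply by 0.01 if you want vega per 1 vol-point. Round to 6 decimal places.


d1 = 0.6475043855; d2 = 0.3617160023
phi(d1) = 0.3234956869; exp(-qT) = 1.0000000000; exp(-rT) = 0.9851119396
Vega = S * exp(-qT) * phi(d1) * sqrt(T) = 0.9900 * 1.0000000000 * 0.3234956869 * 0.8660254038 = 0.277354

Answer: Vega = 0.277354


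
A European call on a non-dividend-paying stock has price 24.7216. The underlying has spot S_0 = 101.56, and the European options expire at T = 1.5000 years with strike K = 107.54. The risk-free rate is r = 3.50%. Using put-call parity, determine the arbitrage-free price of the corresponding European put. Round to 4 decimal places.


Put-call parity: C - P = S_0 * exp(-qT) - K * exp(-rT).
S_0 * exp(-qT) = 101.5600 * 1.00000000 = 101.56000000
K * exp(-rT) = 107.5400 * 0.94885432 = 102.03979369
P = C - S*exp(-qT) + K*exp(-rT)
P = 24.7216 - 101.56000000 + 102.03979369 = 25.2014

Answer: Put price = 25.2014


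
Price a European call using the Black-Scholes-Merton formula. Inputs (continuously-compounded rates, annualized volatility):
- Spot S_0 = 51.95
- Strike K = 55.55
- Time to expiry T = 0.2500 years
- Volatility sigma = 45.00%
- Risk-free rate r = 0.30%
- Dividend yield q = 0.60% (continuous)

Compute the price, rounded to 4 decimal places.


d1 = (ln(S/K) + (r - q + 0.5*sigma^2) * T) / (sigma * sqrt(T)) = -0.18861910
d2 = d1 - sigma * sqrt(T) = -0.41361910
exp(-rT) = 0.99925028; exp(-qT) = 0.99850112
C = S_0 * exp(-qT) * N(d1) - K * exp(-rT) * N(d2)
N(d1) = 0.42519568; N(d2) = 0.33957654
C = 51.9500 * 0.99850112 * 0.42519568 - 55.5500 * 0.99925028 * 0.33957654 = 3.2065

Answer: Price = 3.2065


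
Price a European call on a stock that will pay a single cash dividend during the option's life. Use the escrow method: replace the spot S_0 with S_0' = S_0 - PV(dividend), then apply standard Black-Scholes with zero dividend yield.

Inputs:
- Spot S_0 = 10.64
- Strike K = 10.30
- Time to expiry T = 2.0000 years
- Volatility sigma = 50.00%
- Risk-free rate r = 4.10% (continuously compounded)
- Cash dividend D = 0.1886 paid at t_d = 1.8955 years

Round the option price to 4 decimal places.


Answer: Price = 3.2705

Derivation:
PV(D) = D * exp(-r * t_d) = 0.1886 * 0.92522762 = 0.17449793
S_0' = S_0 - PV(D) = 10.6400 - 0.17449793 = 10.46550207
d1 = (ln(S_0'/K) + (r + sigma^2/2)*T) / (sigma*sqrt(T)) = 0.49206208
d2 = d1 - sigma*sqrt(T) = -0.21504470
exp(-rT) = 0.92127196
N(d1) = 0.68866227; N(d2) = 0.41486623
C = S_0' * N(d1) - K * exp(-rT) * N(d2) = 10.46550207 * 0.68866227 - 10.3000 * 0.92127196 * 0.41486623 = 3.2705


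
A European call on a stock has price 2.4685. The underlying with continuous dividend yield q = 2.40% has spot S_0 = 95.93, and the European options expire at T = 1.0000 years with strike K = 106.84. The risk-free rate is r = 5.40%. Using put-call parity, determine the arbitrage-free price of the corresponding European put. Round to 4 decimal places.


Answer: Put price = 10.0371

Derivation:
Put-call parity: C - P = S_0 * exp(-qT) - K * exp(-rT).
S_0 * exp(-qT) = 95.9300 * 0.97628571 = 93.65508814
K * exp(-rT) = 106.8400 * 0.94743211 = 101.22364626
P = C - S*exp(-qT) + K*exp(-rT)
P = 2.4685 - 93.65508814 + 101.22364626 = 10.0371


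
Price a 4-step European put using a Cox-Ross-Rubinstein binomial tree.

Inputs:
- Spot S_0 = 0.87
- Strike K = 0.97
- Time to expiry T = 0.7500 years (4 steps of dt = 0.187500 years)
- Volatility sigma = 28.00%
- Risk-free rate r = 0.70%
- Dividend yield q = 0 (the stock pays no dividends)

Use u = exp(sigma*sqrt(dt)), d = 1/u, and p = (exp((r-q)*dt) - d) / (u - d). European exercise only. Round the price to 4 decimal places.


dt = T/N = 0.187500
u = exp(sigma*sqrt(dt)) = 1.128900; d = 1/u = 0.885818
p = (exp((r-q)*dt) - d) / (u - d) = 0.475129
Discount per step: exp(-r*dt) = 0.998688
Stock lattice S(k, i) with i counting down-moves:
  k=0: S(0,0) = 0.8700
  k=1: S(1,0) = 0.9821; S(1,1) = 0.7707
  k=2: S(2,0) = 1.1087; S(2,1) = 0.8700; S(2,2) = 0.6827
  k=3: S(3,0) = 1.2517; S(3,1) = 0.9821; S(3,2) = 0.7707; S(3,3) = 0.6047
  k=4: S(4,0) = 1.4130; S(4,1) = 1.1087; S(4,2) = 0.8700; S(4,3) = 0.6827; S(4,4) = 0.5357
Terminal payoffs V(N, i) = max(K - S_T, 0):
  V(4,0) = 0.000000; V(4,1) = 0.000000; V(4,2) = 0.100000; V(4,3) = 0.287334; V(4,4) = 0.434330
Backward induction: V(k, i) = exp(-r*dt) * [p * V(k+1, i) + (1-p) * V(k+1, i+1)].
  V(3,0) = exp(-r*dt) * [p*0.000000 + (1-p)*0.000000] = 0.000000
  V(3,1) = exp(-r*dt) * [p*0.000000 + (1-p)*0.100000] = 0.052418
  V(3,2) = exp(-r*dt) * [p*0.100000 + (1-p)*0.287334] = 0.198066
  V(3,3) = exp(-r*dt) * [p*0.287334 + (1-p)*0.434330] = 0.364010
  V(2,0) = exp(-r*dt) * [p*0.000000 + (1-p)*0.052418] = 0.027477
  V(2,1) = exp(-r*dt) * [p*0.052418 + (1-p)*0.198066] = 0.128695
  V(2,2) = exp(-r*dt) * [p*0.198066 + (1-p)*0.364010] = 0.284791
  V(1,0) = exp(-r*dt) * [p*0.027477 + (1-p)*0.128695] = 0.080498
  V(1,1) = exp(-r*dt) * [p*0.128695 + (1-p)*0.284791] = 0.210349
  V(0,0) = exp(-r*dt) * [p*0.080498 + (1-p)*0.210349] = 0.148458

Answer: Price = V(0,0) = 0.1485


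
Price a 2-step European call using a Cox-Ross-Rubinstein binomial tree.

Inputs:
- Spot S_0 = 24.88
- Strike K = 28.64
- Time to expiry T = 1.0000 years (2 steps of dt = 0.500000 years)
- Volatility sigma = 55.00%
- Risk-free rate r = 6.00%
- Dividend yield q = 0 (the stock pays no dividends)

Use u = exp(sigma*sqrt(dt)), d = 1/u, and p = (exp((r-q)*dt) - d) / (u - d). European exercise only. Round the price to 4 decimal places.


dt = T/N = 0.500000
u = exp(sigma*sqrt(dt)) = 1.475370; d = 1/u = 0.677796
p = (exp((r-q)*dt) - d) / (u - d) = 0.442164
Discount per step: exp(-r*dt) = 0.970446
Stock lattice S(k, i) with i counting down-moves:
  k=0: S(0,0) = 24.8800
  k=1: S(1,0) = 36.7072; S(1,1) = 16.8636
  k=2: S(2,0) = 54.1567; S(2,1) = 24.8800; S(2,2) = 11.4301
Terminal payoffs V(N, i) = max(S_T - K, 0):
  V(2,0) = 25.516702; V(2,1) = 0.000000; V(2,2) = 0.000000
Backward induction: V(k, i) = exp(-r*dt) * [p * V(k+1, i) + (1-p) * V(k+1, i+1)].
  V(1,0) = exp(-r*dt) * [p*25.516702 + (1-p)*0.000000] = 10.949117
  V(1,1) = exp(-r*dt) * [p*0.000000 + (1-p)*0.000000] = 0.000000
  V(0,0) = exp(-r*dt) * [p*10.949117 + (1-p)*0.000000] = 4.698223

Answer: Price = V(0,0) = 4.6982


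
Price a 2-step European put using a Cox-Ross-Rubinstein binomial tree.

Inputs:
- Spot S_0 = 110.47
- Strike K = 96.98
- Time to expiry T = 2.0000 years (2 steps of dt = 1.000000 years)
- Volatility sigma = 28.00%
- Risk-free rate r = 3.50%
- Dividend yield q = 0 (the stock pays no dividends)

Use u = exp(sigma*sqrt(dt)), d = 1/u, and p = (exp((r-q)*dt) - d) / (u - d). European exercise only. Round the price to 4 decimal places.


dt = T/N = 1.000000
u = exp(sigma*sqrt(dt)) = 1.323130; d = 1/u = 0.755784
p = (exp((r-q)*dt) - d) / (u - d) = 0.493237
Discount per step: exp(-r*dt) = 0.965605
Stock lattice S(k, i) with i counting down-moves:
  k=0: S(0,0) = 110.4700
  k=1: S(1,0) = 146.1662; S(1,1) = 83.4914
  k=2: S(2,0) = 193.3968; S(2,1) = 110.4700; S(2,2) = 63.1015
Terminal payoffs V(N, i) = max(K - S_T, 0):
  V(2,0) = 0.000000; V(2,1) = 0.000000; V(2,2) = 33.878535
Backward induction: V(k, i) = exp(-r*dt) * [p * V(k+1, i) + (1-p) * V(k+1, i+1)].
  V(1,0) = exp(-r*dt) * [p*0.000000 + (1-p)*0.000000] = 0.000000
  V(1,1) = exp(-r*dt) * [p*0.000000 + (1-p)*33.878535] = 16.577894
  V(0,0) = exp(-r*dt) * [p*0.000000 + (1-p)*16.577894] = 8.112115

Answer: Price = V(0,0) = 8.1121


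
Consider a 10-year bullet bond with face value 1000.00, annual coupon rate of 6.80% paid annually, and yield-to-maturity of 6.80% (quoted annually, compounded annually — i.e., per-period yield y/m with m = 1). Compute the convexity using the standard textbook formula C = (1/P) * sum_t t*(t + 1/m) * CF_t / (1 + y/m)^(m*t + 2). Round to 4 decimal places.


Answer: Convexity = 65.8606

Derivation:
Coupon per period c = face * coupon_rate / m = 68.000000
Periods per year m = 1; per-period yield y/m = 0.068000
Number of cashflows N = 10
Cashflows (t years, CF_t, discount factor 1/(1+y/m)^(m*t), PV):
  t = 1.0000: CF_t = 68.000000, DF = 0.936330, PV = 63.670412
  t = 2.0000: CF_t = 68.000000, DF = 0.876713, PV = 59.616491
  t = 3.0000: CF_t = 68.000000, DF = 0.820892, PV = 55.820684
  t = 4.0000: CF_t = 68.000000, DF = 0.768626, PV = 52.266558
  t = 5.0000: CF_t = 68.000000, DF = 0.719687, PV = 48.938725
  t = 6.0000: CF_t = 68.000000, DF = 0.673864, PV = 45.822776
  t = 7.0000: CF_t = 68.000000, DF = 0.630959, PV = 42.905221
  t = 8.0000: CF_t = 68.000000, DF = 0.590786, PV = 40.173428
  t = 9.0000: CF_t = 68.000000, DF = 0.553170, PV = 37.615569
  t = 10.0000: CF_t = 1068.000000, DF = 0.517950, PV = 553.170136
Price P = sum_t PV_t = 1000.000000
Convexity numerator sum_t t*(t + 1/m) * CF_t / (1+y/m)^(m*t + 2):
  t = 1.0000: term = 111.641368
  t = 2.0000: term = 313.599349
  t = 3.0000: term = 587.264698
  t = 4.0000: term = 916.455522
  t = 5.0000: term = 1287.156632
  t = 6.0000: term = 1687.283974
  t = 7.0000: term = 2106.471878
  t = 8.0000: term = 2535.881073
  t = 9.0000: term = 2968.025600
  t = 10.0000: term = 53346.865360
Convexity = (1/P) * sum = 65860.645453 / 1000.000000 = 65.860645
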